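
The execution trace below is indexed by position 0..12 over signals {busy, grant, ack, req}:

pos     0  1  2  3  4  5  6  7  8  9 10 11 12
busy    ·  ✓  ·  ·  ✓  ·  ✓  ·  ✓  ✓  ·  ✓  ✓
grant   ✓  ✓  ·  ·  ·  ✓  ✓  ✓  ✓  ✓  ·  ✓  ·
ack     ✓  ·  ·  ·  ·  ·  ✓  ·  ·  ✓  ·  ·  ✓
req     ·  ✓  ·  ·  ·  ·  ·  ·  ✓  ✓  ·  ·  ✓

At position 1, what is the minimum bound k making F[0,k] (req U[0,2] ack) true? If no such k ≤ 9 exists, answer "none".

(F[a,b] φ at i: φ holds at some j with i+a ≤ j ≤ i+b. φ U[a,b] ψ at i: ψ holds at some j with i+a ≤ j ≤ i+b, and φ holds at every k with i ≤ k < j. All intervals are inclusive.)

Scan j = 1,2,… for (req U[0,2] ack):
  j=1: fails
  j=2: fails
  j=3: fails
  j=4: fails
  j=5: fails
  j=6: holds
First hit at j=6, so smallest k = 6-1 = 5.

5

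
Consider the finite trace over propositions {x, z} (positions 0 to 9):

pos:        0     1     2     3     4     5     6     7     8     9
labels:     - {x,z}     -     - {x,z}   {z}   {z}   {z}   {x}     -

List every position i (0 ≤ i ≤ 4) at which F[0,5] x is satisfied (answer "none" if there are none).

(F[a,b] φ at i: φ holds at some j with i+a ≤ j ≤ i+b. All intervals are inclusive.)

0, 1, 2, 3, 4

Evaluate at each i in [0,4]:
  i=0: ✓ (witness j=1)
  i=1: ✓ (witness j=1)
  i=2: ✓ (witness j=4)
  i=3: ✓ (witness j=4)
  i=4: ✓ (witness j=4)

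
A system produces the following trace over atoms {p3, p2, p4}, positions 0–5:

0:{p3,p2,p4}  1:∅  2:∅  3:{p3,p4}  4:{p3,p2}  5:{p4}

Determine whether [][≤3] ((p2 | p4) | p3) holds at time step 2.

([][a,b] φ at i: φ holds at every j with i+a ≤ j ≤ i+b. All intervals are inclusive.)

False

Check ((p2 | p4) | p3) at every j in [2,5]:
  j=2: false
  j=3: true
  j=4: true
  j=5: true
Fails at j=2 → formula fails.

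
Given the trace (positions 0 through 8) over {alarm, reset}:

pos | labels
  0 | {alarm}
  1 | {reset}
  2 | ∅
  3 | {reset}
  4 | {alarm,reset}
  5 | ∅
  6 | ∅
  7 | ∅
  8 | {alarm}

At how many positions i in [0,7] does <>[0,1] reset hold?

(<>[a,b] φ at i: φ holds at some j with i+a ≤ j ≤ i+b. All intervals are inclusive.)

Evaluate at each i in [0,7]:
  i=0: ✓ (witness j=1)
  i=1: ✓ (witness j=1)
  i=2: ✓ (witness j=3)
  i=3: ✓ (witness j=3)
  i=4: ✓ (witness j=4)
  i=5: ✗ (none in [5,6])
  i=6: ✗ (none in [6,7])
  i=7: ✗ (none in [7,8])
Positions where it holds: {0, 1, 2, 3, 4} → 5.

5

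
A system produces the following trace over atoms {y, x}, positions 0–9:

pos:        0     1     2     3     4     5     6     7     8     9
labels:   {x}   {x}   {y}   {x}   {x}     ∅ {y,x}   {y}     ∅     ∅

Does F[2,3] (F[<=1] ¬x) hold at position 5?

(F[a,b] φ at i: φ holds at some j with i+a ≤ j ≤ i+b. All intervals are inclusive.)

Check F[<=1] ¬x at each j in [7,8]:
  j=7: holds (witness at 7)
  j=8: holds (witness at 8)
Found at j=7 → formula holds.

Holds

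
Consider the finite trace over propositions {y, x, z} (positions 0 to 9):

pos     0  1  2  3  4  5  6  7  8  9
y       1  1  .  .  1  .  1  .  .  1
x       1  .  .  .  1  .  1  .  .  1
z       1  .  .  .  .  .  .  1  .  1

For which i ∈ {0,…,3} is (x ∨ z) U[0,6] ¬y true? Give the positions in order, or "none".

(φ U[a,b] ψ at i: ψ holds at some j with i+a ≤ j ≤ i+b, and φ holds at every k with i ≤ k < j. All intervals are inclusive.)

Evaluate at each i in [0,3]:
  i=0: ✗ (lhs fails at k=1 before rhs at j=2)
  i=1: ✗ (lhs fails at k=1 before rhs at j=2)
  i=2: ✓ (rhs at j=2)
  i=3: ✓ (rhs at j=3)

2, 3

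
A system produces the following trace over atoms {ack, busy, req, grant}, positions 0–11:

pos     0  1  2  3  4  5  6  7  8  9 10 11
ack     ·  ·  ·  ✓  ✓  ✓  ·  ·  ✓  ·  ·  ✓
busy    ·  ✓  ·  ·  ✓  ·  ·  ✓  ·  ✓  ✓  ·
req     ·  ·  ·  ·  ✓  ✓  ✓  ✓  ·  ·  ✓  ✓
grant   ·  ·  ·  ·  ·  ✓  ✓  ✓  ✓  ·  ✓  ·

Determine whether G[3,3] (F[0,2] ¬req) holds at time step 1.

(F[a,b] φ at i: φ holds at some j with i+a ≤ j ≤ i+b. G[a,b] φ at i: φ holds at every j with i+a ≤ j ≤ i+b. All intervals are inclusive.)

No

Check F[0,2] ¬req at every j in [4,4]:
  j=4: fails (none in [4,6])
Fails at j=4 → formula fails.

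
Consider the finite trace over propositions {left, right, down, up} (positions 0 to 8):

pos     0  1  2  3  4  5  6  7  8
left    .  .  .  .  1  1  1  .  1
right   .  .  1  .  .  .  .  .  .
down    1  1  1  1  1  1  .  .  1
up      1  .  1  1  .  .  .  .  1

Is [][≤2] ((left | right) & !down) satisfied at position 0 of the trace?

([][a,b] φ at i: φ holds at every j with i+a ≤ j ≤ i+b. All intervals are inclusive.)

Check ((left | right) & !down) at every j in [0,2]:
  j=0: false
  j=1: false
  j=2: false
Fails at j=0 → formula fails.

Does not hold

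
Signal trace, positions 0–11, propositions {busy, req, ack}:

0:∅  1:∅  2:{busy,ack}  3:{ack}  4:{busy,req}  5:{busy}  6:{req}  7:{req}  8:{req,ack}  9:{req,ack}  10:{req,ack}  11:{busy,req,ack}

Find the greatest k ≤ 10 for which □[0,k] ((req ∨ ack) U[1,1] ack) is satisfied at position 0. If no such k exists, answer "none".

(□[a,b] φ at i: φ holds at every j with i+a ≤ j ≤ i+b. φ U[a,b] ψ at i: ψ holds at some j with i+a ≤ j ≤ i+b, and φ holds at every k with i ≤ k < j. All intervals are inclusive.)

((req ∨ ack) U[1,1] ack) must hold from j=0 onward; find where it first fails.
  j=0: fails → no k works.

none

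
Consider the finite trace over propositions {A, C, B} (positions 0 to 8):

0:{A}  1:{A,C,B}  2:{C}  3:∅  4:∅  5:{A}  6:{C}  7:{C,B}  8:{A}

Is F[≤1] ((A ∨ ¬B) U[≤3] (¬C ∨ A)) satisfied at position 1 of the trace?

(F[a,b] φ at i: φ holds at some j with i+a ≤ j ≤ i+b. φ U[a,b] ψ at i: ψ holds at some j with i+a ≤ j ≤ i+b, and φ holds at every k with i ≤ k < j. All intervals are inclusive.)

Holds

Check ((A ∨ ¬B) U[≤3] (¬C ∨ A)) at each j in [1,2]:
  j=1: holds
  j=2: holds
Found at j=1 → formula holds.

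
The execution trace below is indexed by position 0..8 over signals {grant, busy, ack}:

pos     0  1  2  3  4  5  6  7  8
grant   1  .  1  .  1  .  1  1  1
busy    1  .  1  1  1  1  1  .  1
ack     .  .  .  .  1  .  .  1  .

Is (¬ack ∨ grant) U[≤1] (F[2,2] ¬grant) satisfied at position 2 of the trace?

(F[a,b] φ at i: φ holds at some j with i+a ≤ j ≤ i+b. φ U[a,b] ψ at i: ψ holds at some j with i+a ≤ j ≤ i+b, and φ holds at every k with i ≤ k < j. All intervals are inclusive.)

Need some j in [2,3] with F[2,2] ¬grant, and (¬ack ∨ grant) at every k in [2,j-1].
  j=2: F[2,2] ¬grant — fails (none in [4,4]).
  j=3: F[2,2] ¬grant holds; (¬ack ∨ grant) holds at every k in [2,2] → satisfied.

True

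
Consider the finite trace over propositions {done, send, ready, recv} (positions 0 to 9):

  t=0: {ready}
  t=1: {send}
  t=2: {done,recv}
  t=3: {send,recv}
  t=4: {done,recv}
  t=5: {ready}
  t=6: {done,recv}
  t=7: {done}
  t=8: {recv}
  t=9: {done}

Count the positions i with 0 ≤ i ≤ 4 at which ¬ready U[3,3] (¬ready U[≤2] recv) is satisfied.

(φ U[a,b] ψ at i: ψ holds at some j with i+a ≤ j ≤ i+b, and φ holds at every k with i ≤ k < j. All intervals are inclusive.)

Evaluate at each i in [0,4]:
  i=0: ✗ (lhs fails at k=0 before rhs at j=3)
  i=1: ✓ (rhs at j=4; lhs holds on [1,3])
  i=2: ✗ (no rhs in [5,5])
  i=3: ✗ (lhs fails at k=5 before rhs at j=6)
  i=4: ✗ (lhs fails at k=5 before rhs at j=7)
Positions where it holds: {1} → 1.

1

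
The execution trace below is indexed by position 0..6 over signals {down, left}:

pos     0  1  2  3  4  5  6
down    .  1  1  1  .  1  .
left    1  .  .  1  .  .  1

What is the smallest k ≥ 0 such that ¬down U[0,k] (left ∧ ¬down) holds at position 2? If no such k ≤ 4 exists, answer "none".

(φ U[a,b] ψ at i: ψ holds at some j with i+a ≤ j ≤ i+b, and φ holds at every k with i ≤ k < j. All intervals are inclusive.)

none

Need earliest j ≥ 2 with (left ∧ ¬down), and ¬down at every k in [2,j-1].
  j=2: rhs fails.
  j=3: rhs fails.
  j=4: rhs fails.
  j=5: rhs fails.
  j=6: rhs holds but lhs fails at k=2.
No witness within the range → none.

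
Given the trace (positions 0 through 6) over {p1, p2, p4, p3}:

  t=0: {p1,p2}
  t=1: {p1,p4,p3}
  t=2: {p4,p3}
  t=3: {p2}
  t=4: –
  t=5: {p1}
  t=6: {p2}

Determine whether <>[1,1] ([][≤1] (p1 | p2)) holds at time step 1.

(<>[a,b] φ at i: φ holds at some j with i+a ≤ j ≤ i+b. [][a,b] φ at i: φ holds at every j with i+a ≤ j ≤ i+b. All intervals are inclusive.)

Check [][≤1] (p1 | p2) at each j in [2,2]:
  j=2: fails at 2
No position in the window satisfies it → formula fails.

No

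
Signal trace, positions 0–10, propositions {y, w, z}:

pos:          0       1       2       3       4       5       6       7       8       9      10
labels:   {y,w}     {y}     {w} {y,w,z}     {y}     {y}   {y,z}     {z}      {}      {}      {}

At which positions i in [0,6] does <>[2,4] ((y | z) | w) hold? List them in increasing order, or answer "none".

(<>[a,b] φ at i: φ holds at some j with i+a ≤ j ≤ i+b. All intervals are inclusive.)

Evaluate at each i in [0,6]:
  i=0: ✓ (witness j=2)
  i=1: ✓ (witness j=3)
  i=2: ✓ (witness j=4)
  i=3: ✓ (witness j=5)
  i=4: ✓ (witness j=6)
  i=5: ✓ (witness j=7)
  i=6: ✗ (none in [8,10])

0, 1, 2, 3, 4, 5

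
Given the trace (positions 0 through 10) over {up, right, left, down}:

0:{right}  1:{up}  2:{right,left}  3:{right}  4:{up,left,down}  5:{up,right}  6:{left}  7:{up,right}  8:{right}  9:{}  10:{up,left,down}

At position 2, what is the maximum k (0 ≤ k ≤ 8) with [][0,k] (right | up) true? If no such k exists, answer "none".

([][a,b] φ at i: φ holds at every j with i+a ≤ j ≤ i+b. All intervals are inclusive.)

3

(right | up) must hold from j=2 onward; find where it first fails.
  j=2: holds
  j=3: holds
  j=4: holds
  j=5: holds
  j=6: fails
Holds on [2,5], so largest k = 3.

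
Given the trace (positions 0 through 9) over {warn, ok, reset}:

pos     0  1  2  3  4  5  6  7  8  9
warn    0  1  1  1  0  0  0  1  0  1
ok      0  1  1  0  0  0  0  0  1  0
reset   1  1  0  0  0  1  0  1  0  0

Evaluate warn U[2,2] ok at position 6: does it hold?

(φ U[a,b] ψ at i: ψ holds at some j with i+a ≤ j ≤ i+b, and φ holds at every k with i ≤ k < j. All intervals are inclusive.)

False

Need some j in [8,8] with ok, and warn at every k in [6,j-1].
  j=8: ok holds, but warn fails at k=6 → not this j.
No j in the window works → until fails.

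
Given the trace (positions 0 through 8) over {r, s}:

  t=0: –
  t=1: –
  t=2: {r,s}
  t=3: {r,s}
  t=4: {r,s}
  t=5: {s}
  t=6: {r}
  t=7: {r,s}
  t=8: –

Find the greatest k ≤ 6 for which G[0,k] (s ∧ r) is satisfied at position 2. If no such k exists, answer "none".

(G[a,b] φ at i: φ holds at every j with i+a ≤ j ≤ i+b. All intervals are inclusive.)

2

(s ∧ r) must hold from j=2 onward; find where it first fails.
  j=2: holds
  j=3: holds
  j=4: holds
  j=5: fails
Holds on [2,4], so largest k = 2.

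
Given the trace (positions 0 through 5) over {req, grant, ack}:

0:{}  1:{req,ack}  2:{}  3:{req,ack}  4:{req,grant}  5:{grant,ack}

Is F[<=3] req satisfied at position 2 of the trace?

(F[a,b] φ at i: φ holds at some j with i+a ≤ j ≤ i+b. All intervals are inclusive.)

Check req at each j in [2,5]:
  j=2: false
  j=3: true
  j=4: true
  j=5: false
Found at j=3 → formula holds.

True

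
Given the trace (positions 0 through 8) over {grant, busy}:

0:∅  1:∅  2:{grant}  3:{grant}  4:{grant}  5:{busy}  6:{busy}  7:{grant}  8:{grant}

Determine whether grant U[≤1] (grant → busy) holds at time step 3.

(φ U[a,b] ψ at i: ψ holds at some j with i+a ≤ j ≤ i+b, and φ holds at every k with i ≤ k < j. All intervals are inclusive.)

Does not hold

Need some j in [3,4] with (grant → busy), and grant at every k in [3,j-1].
  j=3: (grant → busy) false.
  j=4: (grant → busy) false.
No j in the window works → until fails.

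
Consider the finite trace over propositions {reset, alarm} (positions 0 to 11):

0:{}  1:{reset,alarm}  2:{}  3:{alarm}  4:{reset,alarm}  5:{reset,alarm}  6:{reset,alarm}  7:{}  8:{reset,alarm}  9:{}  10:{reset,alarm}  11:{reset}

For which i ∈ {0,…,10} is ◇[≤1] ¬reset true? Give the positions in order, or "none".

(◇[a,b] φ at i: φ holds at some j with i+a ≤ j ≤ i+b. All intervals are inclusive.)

Evaluate at each i in [0,10]:
  i=0: ✓ (witness j=0)
  i=1: ✓ (witness j=2)
  i=2: ✓ (witness j=2)
  i=3: ✓ (witness j=3)
  i=4: ✗ (none in [4,5])
  i=5: ✗ (none in [5,6])
  i=6: ✓ (witness j=7)
  i=7: ✓ (witness j=7)
  i=8: ✓ (witness j=9)
  i=9: ✓ (witness j=9)
  i=10: ✗ (none in [10,11])

0, 1, 2, 3, 6, 7, 8, 9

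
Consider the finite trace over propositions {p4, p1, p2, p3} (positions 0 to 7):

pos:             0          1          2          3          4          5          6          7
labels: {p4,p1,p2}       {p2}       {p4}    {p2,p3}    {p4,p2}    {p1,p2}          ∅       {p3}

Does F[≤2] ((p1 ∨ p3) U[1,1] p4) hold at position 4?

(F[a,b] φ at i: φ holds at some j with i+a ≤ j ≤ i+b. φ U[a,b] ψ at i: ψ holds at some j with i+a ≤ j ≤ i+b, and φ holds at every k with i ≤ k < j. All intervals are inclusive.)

No

Check ((p1 ∨ p3) U[1,1] p4) at each j in [4,6]:
  j=4: fails
  j=5: fails
  j=6: fails
No position in the window satisfies it → formula fails.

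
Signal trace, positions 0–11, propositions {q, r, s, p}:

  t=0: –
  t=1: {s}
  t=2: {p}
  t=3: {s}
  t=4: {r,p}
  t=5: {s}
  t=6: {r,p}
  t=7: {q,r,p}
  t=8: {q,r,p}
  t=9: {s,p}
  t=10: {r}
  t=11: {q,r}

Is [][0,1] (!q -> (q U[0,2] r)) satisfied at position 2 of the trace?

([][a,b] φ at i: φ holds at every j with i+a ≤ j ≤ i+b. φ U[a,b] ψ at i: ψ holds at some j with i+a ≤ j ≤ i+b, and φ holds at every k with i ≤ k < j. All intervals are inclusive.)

False

Check (!q -> (q U[0,2] r)) at every j in [2,3]:
  j=2: antecedent true; consequent fails → ✗
  j=3: antecedent true; consequent fails → ✗
Fails at j=2 → formula fails.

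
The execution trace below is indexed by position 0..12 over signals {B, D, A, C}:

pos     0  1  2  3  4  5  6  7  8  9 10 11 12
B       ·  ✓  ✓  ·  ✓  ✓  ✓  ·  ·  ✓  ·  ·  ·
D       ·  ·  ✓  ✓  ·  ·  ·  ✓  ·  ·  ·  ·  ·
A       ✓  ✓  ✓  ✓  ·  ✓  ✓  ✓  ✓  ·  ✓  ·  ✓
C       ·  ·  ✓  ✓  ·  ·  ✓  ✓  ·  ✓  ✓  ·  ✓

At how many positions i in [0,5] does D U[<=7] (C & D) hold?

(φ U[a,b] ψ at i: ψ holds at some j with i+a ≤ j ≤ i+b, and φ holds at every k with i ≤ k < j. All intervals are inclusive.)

Evaluate at each i in [0,5]:
  i=0: ✗ (lhs fails at k=0 before rhs at j=2)
  i=1: ✗ (lhs fails at k=1 before rhs at j=2)
  i=2: ✓ (rhs at j=2)
  i=3: ✓ (rhs at j=3)
  i=4: ✗ (lhs fails at k=4 before rhs at j=7)
  i=5: ✗ (lhs fails at k=5 before rhs at j=7)
Positions where it holds: {2, 3} → 2.

2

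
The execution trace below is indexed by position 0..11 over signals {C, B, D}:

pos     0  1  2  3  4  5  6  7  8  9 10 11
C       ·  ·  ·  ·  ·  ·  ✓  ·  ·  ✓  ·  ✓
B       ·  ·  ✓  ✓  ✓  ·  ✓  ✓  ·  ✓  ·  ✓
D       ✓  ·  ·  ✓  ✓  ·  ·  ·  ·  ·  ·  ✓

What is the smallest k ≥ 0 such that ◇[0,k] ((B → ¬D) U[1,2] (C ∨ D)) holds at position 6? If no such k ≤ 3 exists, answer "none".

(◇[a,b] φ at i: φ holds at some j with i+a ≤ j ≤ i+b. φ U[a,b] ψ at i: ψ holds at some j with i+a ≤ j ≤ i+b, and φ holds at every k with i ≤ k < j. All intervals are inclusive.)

Scan j = 6,7,… for ((B → ¬D) U[1,2] (C ∨ D)):
  j=6: fails
  j=7: holds
First hit at j=7, so smallest k = 7-6 = 1.

1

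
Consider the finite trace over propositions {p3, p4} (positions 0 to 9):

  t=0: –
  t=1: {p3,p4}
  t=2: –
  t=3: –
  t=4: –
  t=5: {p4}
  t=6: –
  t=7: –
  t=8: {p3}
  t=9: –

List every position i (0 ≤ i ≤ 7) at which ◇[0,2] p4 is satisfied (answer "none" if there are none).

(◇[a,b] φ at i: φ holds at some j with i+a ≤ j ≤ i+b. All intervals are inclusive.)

0, 1, 3, 4, 5

Evaluate at each i in [0,7]:
  i=0: ✓ (witness j=1)
  i=1: ✓ (witness j=1)
  i=2: ✗ (none in [2,4])
  i=3: ✓ (witness j=5)
  i=4: ✓ (witness j=5)
  i=5: ✓ (witness j=5)
  i=6: ✗ (none in [6,8])
  i=7: ✗ (none in [7,9])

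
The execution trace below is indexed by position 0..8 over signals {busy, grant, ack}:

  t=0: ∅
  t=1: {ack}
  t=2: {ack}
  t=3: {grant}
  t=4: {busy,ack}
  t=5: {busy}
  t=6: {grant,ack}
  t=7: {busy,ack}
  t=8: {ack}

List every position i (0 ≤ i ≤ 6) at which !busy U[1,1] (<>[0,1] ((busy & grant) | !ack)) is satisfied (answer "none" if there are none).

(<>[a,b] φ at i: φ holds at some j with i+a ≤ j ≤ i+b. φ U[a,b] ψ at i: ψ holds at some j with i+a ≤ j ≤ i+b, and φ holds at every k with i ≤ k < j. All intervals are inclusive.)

1, 2, 3

Evaluate at each i in [0,6]:
  i=0: ✗ (no rhs in [1,1])
  i=1: ✓ (rhs at j=2; lhs holds on [1,1])
  i=2: ✓ (rhs at j=3; lhs holds on [2,2])
  i=3: ✓ (rhs at j=4; lhs holds on [3,3])
  i=4: ✗ (lhs fails at k=4 before rhs at j=5)
  i=5: ✗ (no rhs in [6,6])
  i=6: ✗ (no rhs in [7,7])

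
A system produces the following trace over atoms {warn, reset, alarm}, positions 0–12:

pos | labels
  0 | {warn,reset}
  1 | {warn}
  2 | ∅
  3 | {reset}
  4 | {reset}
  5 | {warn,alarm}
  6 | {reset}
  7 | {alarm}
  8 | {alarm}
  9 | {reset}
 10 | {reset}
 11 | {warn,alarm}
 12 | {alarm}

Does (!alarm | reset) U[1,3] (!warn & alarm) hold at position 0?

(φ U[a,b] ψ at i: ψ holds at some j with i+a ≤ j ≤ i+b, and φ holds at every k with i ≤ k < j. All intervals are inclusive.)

Need some j in [1,3] with (!warn & alarm), and (!alarm | reset) at every k in [0,j-1].
  j=1: (!warn & alarm) false.
  j=2: (!warn & alarm) false.
  j=3: (!warn & alarm) false.
No j in the window works → until fails.

No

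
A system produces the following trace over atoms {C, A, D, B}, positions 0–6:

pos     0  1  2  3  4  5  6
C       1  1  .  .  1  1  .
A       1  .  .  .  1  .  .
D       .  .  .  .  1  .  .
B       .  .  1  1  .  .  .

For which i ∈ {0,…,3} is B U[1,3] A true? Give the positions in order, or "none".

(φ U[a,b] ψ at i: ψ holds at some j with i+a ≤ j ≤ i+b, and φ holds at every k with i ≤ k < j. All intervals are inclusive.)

Evaluate at each i in [0,3]:
  i=0: ✗ (no rhs in [1,3])
  i=1: ✗ (lhs fails at k=1 before rhs at j=4)
  i=2: ✓ (rhs at j=4; lhs holds on [2,3])
  i=3: ✓ (rhs at j=4; lhs holds on [3,3])

2, 3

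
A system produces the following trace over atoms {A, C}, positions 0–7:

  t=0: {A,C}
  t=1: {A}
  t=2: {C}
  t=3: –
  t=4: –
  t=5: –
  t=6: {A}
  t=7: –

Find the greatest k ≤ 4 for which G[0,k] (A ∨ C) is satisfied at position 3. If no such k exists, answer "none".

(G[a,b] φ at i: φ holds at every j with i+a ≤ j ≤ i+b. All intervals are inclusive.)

none

(A ∨ C) must hold from j=3 onward; find where it first fails.
  j=3: fails → no k works.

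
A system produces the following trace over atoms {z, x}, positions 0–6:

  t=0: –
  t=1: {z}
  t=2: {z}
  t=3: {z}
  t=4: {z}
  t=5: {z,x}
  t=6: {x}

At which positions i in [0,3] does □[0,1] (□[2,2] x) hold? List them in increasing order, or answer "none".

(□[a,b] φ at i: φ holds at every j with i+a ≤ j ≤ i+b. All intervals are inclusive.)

Evaluate at each i in [0,3]:
  i=0: ✗ (fails at j=0)
  i=1: ✗ (fails at j=1)
  i=2: ✗ (fails at j=2)
  i=3: ✓ (all of [3,4])

3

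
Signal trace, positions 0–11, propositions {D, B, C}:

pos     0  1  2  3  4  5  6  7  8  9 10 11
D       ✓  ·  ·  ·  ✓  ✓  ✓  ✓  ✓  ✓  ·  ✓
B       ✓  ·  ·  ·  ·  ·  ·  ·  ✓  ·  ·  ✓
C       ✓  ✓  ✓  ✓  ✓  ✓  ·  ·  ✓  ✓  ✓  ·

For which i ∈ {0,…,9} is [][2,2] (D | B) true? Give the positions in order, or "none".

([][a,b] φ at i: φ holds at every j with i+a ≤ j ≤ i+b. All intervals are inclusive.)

Evaluate at each i in [0,9]:
  i=0: ✗ (fails at j=2)
  i=1: ✗ (fails at j=3)
  i=2: ✓ (all of [4,4])
  i=3: ✓ (all of [5,5])
  i=4: ✓ (all of [6,6])
  i=5: ✓ (all of [7,7])
  i=6: ✓ (all of [8,8])
  i=7: ✓ (all of [9,9])
  i=8: ✗ (fails at j=10)
  i=9: ✓ (all of [11,11])

2, 3, 4, 5, 6, 7, 9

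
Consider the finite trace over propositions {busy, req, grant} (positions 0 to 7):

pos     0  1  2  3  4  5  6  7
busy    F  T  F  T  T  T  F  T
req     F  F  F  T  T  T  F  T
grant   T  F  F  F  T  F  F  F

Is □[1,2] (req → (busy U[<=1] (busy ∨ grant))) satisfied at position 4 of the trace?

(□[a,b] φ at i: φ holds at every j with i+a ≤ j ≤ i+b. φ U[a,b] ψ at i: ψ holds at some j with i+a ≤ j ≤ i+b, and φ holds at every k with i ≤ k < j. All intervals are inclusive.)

Holds

Check (req → (busy U[<=1] (busy ∨ grant))) at every j in [5,6]:
  j=5: antecedent true; consequent holds → ✓
  j=6: antecedent false → ✓
All positions satisfy it → formula holds.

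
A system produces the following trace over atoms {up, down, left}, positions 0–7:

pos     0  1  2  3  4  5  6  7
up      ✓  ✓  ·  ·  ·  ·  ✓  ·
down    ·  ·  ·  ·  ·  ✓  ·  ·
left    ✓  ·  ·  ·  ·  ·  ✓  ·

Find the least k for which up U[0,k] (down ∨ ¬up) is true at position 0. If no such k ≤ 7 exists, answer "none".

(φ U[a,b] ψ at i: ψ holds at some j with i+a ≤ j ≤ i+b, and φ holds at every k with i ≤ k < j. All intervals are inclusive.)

2

Need earliest j ≥ 0 with (down ∨ ¬up), and up at every k in [0,j-1].
  j=0: rhs fails.
  j=1: rhs fails.
  j=2: rhs holds; lhs holds on [0,1]. k = 2.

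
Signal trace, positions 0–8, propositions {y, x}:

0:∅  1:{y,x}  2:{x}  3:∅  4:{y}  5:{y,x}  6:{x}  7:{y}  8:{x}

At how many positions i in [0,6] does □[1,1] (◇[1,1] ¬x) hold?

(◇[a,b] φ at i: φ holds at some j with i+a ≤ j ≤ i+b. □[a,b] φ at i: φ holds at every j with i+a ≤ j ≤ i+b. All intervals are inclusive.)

3

Evaluate at each i in [0,6]:
  i=0: ✗ (fails at j=1)
  i=1: ✓ (all of [2,2])
  i=2: ✓ (all of [3,3])
  i=3: ✗ (fails at j=4)
  i=4: ✗ (fails at j=5)
  i=5: ✓ (all of [6,6])
  i=6: ✗ (fails at j=7)
Positions where it holds: {1, 2, 5} → 3.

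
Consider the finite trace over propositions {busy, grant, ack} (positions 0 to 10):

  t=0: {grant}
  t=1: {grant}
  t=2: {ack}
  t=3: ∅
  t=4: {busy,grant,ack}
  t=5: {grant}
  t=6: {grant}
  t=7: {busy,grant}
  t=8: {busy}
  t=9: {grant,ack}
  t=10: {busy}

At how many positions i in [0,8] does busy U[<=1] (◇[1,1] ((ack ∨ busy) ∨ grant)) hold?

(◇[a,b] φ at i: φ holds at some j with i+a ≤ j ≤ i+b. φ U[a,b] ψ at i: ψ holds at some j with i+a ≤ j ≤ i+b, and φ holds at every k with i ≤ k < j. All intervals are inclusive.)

8

Evaluate at each i in [0,8]:
  i=0: ✓ (rhs at j=0)
  i=1: ✓ (rhs at j=1)
  i=2: ✗ (lhs fails at k=2 before rhs at j=3)
  i=3: ✓ (rhs at j=3)
  i=4: ✓ (rhs at j=4)
  i=5: ✓ (rhs at j=5)
  i=6: ✓ (rhs at j=6)
  i=7: ✓ (rhs at j=7)
  i=8: ✓ (rhs at j=8)
Positions where it holds: {0, 1, 3, 4, 5, 6, 7, 8} → 8.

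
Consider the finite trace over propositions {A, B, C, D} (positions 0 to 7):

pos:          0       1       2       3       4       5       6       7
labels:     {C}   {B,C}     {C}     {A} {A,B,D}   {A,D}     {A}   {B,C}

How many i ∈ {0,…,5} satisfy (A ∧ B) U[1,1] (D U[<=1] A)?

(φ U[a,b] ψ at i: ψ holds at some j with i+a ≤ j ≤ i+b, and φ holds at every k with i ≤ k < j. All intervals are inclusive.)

1

Evaluate at each i in [0,5]:
  i=0: ✗ (no rhs in [1,1])
  i=1: ✗ (no rhs in [2,2])
  i=2: ✗ (lhs fails at k=2 before rhs at j=3)
  i=3: ✗ (lhs fails at k=3 before rhs at j=4)
  i=4: ✓ (rhs at j=5; lhs holds on [4,4])
  i=5: ✗ (lhs fails at k=5 before rhs at j=6)
Positions where it holds: {4} → 1.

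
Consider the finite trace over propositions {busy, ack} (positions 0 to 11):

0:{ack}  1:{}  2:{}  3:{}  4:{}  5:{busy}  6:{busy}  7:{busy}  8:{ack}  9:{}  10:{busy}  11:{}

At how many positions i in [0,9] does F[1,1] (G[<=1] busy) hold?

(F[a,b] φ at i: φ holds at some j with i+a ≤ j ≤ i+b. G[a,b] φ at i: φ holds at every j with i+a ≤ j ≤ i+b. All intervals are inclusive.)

Evaluate at each i in [0,9]:
  i=0: ✗ (none in [1,1])
  i=1: ✗ (none in [2,2])
  i=2: ✗ (none in [3,3])
  i=3: ✗ (none in [4,4])
  i=4: ✓ (witness j=5)
  i=5: ✓ (witness j=6)
  i=6: ✗ (none in [7,7])
  i=7: ✗ (none in [8,8])
  i=8: ✗ (none in [9,9])
  i=9: ✗ (none in [10,10])
Positions where it holds: {4, 5} → 2.

2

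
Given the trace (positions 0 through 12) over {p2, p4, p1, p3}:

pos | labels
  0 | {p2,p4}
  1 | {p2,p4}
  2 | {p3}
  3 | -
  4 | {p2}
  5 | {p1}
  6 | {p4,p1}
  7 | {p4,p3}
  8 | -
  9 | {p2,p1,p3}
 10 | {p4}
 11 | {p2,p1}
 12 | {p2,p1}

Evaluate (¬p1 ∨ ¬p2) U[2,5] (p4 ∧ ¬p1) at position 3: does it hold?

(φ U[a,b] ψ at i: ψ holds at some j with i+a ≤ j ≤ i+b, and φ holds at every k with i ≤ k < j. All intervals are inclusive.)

Need some j in [5,8] with (p4 ∧ ¬p1), and (¬p1 ∨ ¬p2) at every k in [3,j-1].
  j=5: (p4 ∧ ¬p1) false.
  j=6: (p4 ∧ ¬p1) false.
  j=7: (p4 ∧ ¬p1) holds; (¬p1 ∨ ¬p2) holds at every k in [3,6] → satisfied.

Holds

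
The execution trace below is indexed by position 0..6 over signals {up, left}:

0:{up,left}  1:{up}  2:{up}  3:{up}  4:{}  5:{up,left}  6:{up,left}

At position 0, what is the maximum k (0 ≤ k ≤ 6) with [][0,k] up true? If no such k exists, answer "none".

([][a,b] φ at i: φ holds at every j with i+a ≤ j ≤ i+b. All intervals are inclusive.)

3

up must hold from j=0 onward; find where it first fails.
  j=0: holds
  j=1: holds
  j=2: holds
  j=3: holds
  j=4: fails
Holds on [0,3], so largest k = 3.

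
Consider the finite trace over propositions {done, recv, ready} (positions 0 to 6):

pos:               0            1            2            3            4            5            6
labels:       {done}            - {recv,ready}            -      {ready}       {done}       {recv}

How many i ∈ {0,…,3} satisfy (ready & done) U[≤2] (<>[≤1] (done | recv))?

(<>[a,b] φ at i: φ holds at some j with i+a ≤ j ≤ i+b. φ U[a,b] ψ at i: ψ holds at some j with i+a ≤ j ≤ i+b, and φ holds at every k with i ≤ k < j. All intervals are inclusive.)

Evaluate at each i in [0,3]:
  i=0: ✓ (rhs at j=0)
  i=1: ✓ (rhs at j=1)
  i=2: ✓ (rhs at j=2)
  i=3: ✗ (lhs fails at k=3 before rhs at j=4)
Positions where it holds: {0, 1, 2} → 3.

3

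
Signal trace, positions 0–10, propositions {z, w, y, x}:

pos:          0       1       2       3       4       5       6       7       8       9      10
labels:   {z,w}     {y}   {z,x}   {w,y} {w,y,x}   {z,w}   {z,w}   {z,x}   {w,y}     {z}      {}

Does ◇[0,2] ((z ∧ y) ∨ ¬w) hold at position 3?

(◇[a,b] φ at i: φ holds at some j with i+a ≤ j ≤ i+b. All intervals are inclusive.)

Check ((z ∧ y) ∨ ¬w) at each j in [3,5]:
  j=3: false
  j=4: false
  j=5: false
No position in the window satisfies it → formula fails.

Does not hold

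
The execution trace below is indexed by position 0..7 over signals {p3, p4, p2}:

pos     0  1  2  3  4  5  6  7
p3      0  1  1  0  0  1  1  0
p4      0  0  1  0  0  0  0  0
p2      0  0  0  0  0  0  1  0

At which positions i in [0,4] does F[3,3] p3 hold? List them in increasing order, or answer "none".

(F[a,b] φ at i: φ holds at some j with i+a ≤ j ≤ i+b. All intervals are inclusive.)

Evaluate at each i in [0,4]:
  i=0: ✗ (none in [3,3])
  i=1: ✗ (none in [4,4])
  i=2: ✓ (witness j=5)
  i=3: ✓ (witness j=6)
  i=4: ✗ (none in [7,7])

2, 3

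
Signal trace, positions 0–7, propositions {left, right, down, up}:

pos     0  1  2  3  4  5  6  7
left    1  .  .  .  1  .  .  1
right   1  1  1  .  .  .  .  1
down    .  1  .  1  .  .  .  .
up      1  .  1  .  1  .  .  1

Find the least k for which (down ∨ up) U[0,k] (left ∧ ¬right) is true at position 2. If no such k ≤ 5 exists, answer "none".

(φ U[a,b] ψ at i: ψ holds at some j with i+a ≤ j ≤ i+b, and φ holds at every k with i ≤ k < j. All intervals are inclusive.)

2

Need earliest j ≥ 2 with (left ∧ ¬right), and (down ∨ up) at every k in [2,j-1].
  j=2: rhs fails.
  j=3: rhs fails.
  j=4: rhs holds; lhs holds on [2,3]. k = 2.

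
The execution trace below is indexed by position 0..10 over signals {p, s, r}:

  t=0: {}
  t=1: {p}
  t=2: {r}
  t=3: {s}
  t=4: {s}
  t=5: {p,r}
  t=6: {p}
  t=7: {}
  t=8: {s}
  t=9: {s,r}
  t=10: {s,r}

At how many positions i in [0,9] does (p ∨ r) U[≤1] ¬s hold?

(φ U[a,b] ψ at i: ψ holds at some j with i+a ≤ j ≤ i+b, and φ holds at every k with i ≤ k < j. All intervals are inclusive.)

Evaluate at each i in [0,9]:
  i=0: ✓ (rhs at j=0)
  i=1: ✓ (rhs at j=1)
  i=2: ✓ (rhs at j=2)
  i=3: ✗ (no rhs in [3,4])
  i=4: ✗ (lhs fails at k=4 before rhs at j=5)
  i=5: ✓ (rhs at j=5)
  i=6: ✓ (rhs at j=6)
  i=7: ✓ (rhs at j=7)
  i=8: ✗ (no rhs in [8,9])
  i=9: ✗ (no rhs in [9,10])
Positions where it holds: {0, 1, 2, 5, 6, 7} → 6.

6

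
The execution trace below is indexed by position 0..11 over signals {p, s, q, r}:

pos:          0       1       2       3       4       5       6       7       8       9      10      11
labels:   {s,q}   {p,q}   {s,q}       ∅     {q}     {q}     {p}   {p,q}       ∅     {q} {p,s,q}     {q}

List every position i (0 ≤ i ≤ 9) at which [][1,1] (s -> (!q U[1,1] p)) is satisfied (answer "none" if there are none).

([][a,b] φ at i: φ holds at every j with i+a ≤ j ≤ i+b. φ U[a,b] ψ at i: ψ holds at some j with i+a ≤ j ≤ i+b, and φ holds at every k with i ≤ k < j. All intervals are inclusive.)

Evaluate at each i in [0,9]:
  i=0: ✓ (all of [1,1])
  i=1: ✗ (fails at j=2)
  i=2: ✓ (all of [3,3])
  i=3: ✓ (all of [4,4])
  i=4: ✓ (all of [5,5])
  i=5: ✓ (all of [6,6])
  i=6: ✓ (all of [7,7])
  i=7: ✓ (all of [8,8])
  i=8: ✓ (all of [9,9])
  i=9: ✗ (fails at j=10)

0, 2, 3, 4, 5, 6, 7, 8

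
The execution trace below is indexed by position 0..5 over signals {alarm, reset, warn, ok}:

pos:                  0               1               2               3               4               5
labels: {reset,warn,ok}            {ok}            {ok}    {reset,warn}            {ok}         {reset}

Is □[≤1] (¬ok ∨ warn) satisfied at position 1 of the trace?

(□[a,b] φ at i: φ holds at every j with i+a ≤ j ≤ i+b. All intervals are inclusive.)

No

Check (¬ok ∨ warn) at every j in [1,2]:
  j=1: false
  j=2: false
Fails at j=1 → formula fails.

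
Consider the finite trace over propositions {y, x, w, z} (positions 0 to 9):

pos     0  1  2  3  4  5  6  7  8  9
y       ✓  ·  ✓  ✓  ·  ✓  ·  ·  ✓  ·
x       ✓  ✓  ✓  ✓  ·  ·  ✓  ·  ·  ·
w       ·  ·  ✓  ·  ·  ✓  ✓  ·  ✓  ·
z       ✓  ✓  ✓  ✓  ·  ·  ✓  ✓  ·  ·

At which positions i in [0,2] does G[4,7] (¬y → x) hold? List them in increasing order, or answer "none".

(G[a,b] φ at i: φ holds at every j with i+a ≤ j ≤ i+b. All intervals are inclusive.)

Evaluate at each i in [0,2]:
  i=0: ✗ (fails at j=4)
  i=1: ✗ (fails at j=7)
  i=2: ✗ (fails at j=7)

none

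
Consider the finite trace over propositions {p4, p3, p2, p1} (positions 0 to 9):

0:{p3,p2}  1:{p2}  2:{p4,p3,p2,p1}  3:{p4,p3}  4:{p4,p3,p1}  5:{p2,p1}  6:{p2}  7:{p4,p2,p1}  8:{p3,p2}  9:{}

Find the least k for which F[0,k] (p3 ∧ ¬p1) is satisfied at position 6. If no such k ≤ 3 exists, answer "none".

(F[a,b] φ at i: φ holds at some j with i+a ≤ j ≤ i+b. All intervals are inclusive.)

2

Scan j = 6,7,… for (p3 ∧ ¬p1):
  j=6: fails
  j=7: fails
  j=8: holds
First hit at j=8, so smallest k = 8-6 = 2.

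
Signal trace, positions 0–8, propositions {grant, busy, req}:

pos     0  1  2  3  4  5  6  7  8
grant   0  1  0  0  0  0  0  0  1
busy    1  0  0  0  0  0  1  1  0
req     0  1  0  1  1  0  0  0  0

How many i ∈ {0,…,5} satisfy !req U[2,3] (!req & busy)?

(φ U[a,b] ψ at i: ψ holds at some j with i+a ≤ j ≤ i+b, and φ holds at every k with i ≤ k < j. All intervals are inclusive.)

Evaluate at each i in [0,5]:
  i=0: ✗ (no rhs in [2,3])
  i=1: ✗ (no rhs in [3,4])
  i=2: ✗ (no rhs in [4,5])
  i=3: ✗ (lhs fails at k=3 before rhs at j=6)
  i=4: ✗ (lhs fails at k=4 before rhs at j=6)
  i=5: ✓ (rhs at j=7; lhs holds on [5,6])
Positions where it holds: {5} → 1.

1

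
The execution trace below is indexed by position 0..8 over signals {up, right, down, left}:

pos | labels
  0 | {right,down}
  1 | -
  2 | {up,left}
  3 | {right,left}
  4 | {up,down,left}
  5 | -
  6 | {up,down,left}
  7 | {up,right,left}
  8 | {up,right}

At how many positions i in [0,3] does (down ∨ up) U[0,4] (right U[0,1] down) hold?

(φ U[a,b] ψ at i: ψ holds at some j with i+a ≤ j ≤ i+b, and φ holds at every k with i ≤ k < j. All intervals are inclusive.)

Evaluate at each i in [0,3]:
  i=0: ✓ (rhs at j=0)
  i=1: ✗ (lhs fails at k=1 before rhs at j=3)
  i=2: ✓ (rhs at j=3; lhs holds on [2,2])
  i=3: ✓ (rhs at j=3)
Positions where it holds: {0, 2, 3} → 3.

3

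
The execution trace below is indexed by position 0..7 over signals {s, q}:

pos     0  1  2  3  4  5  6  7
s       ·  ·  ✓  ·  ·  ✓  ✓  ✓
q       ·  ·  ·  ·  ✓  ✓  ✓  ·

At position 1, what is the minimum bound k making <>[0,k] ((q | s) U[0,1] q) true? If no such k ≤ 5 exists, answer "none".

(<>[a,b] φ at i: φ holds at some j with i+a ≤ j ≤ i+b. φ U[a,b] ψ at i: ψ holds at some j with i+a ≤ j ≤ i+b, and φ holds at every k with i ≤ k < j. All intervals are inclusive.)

Scan j = 1,2,… for ((q | s) U[0,1] q):
  j=1: fails
  j=2: fails
  j=3: fails
  j=4: holds
First hit at j=4, so smallest k = 4-1 = 3.

3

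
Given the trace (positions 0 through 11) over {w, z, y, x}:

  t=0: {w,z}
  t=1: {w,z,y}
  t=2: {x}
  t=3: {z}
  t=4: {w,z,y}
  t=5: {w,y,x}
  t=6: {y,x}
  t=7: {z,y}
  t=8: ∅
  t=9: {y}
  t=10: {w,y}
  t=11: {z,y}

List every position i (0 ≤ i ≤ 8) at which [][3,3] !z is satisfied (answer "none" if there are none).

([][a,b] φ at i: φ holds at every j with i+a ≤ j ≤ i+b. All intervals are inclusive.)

Evaluate at each i in [0,8]:
  i=0: ✗ (fails at j=3)
  i=1: ✗ (fails at j=4)
  i=2: ✓ (all of [5,5])
  i=3: ✓ (all of [6,6])
  i=4: ✗ (fails at j=7)
  i=5: ✓ (all of [8,8])
  i=6: ✓ (all of [9,9])
  i=7: ✓ (all of [10,10])
  i=8: ✗ (fails at j=11)

2, 3, 5, 6, 7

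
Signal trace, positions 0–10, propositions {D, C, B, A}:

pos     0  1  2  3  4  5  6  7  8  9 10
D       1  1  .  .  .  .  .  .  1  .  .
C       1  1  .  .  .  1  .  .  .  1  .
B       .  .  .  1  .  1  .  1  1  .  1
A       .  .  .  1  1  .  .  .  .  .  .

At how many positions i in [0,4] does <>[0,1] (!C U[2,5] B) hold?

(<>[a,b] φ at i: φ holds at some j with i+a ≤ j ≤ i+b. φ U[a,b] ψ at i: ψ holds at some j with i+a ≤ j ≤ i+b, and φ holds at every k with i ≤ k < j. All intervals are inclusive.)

Evaluate at each i in [0,4]:
  i=0: ✗ (none in [0,1])
  i=1: ✓ (witness j=2)
  i=2: ✓ (witness j=2)
  i=3: ✓ (witness j=3)
  i=4: ✗ (none in [4,5])
Positions where it holds: {1, 2, 3} → 3.

3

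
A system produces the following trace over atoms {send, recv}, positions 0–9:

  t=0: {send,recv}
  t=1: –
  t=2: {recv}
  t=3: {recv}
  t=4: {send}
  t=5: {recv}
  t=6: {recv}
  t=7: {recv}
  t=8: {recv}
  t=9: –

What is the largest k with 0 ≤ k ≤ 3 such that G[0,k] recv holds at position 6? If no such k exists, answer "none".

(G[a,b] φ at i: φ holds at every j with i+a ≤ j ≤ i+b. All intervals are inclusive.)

recv must hold from j=6 onward; find where it first fails.
  j=6: holds
  j=7: holds
  j=8: holds
  j=9: fails
Holds on [6,8], so largest k = 2.

2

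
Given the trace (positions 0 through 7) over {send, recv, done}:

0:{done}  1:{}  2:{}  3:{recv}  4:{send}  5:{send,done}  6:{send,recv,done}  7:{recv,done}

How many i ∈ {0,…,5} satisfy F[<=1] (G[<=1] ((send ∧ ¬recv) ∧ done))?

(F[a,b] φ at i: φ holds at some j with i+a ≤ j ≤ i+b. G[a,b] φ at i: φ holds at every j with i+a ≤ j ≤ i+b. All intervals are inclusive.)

Evaluate at each i in [0,5]:
  i=0: ✗ (none in [0,1])
  i=1: ✗ (none in [1,2])
  i=2: ✗ (none in [2,3])
  i=3: ✗ (none in [3,4])
  i=4: ✗ (none in [4,5])
  i=5: ✗ (none in [5,6])
Positions where it holds: {} → 0.

0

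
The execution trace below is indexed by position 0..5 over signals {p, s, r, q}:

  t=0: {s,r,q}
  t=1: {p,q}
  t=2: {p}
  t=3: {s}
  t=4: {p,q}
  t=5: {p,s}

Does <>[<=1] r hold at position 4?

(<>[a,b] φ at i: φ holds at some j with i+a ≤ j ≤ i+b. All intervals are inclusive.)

False

Check r at each j in [4,5]:
  j=4: false
  j=5: false
No position in the window satisfies it → formula fails.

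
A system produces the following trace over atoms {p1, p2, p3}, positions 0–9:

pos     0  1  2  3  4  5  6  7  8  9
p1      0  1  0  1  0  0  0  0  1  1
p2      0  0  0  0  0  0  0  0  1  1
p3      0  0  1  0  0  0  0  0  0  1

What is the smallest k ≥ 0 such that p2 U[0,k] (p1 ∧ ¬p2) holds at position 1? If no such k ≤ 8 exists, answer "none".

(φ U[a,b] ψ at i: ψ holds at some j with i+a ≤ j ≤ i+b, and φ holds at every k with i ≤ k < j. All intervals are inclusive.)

0

Need earliest j ≥ 1 with (p1 ∧ ¬p2), and p2 at every k in [1,j-1].
  j=1: rhs holds (empty prefix). k = 0.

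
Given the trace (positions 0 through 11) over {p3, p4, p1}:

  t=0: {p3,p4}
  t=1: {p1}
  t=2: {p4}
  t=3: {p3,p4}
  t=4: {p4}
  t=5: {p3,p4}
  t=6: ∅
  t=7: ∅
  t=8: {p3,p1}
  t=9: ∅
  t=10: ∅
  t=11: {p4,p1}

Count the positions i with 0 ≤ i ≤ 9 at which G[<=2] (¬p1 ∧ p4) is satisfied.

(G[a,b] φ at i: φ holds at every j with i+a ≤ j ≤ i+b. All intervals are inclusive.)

2

Evaluate at each i in [0,9]:
  i=0: ✗ (fails at j=1)
  i=1: ✗ (fails at j=1)
  i=2: ✓ (all of [2,4])
  i=3: ✓ (all of [3,5])
  i=4: ✗ (fails at j=6)
  i=5: ✗ (fails at j=6)
  i=6: ✗ (fails at j=6)
  i=7: ✗ (fails at j=7)
  i=8: ✗ (fails at j=8)
  i=9: ✗ (fails at j=9)
Positions where it holds: {2, 3} → 2.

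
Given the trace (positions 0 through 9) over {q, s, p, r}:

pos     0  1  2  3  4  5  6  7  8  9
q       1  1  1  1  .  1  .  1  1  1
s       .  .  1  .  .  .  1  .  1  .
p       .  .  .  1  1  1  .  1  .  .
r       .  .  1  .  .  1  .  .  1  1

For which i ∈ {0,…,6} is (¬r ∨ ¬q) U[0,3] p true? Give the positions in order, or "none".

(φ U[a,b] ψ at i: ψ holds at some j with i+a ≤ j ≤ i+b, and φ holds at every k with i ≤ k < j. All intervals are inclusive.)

Evaluate at each i in [0,6]:
  i=0: ✗ (lhs fails at k=2 before rhs at j=3)
  i=1: ✗ (lhs fails at k=2 before rhs at j=3)
  i=2: ✗ (lhs fails at k=2 before rhs at j=3)
  i=3: ✓ (rhs at j=3)
  i=4: ✓ (rhs at j=4)
  i=5: ✓ (rhs at j=5)
  i=6: ✓ (rhs at j=7; lhs holds on [6,6])

3, 4, 5, 6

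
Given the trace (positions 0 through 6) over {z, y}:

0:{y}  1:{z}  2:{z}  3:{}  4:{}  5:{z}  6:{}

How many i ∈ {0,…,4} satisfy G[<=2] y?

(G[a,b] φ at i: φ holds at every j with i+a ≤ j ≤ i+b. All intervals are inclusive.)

Evaluate at each i in [0,4]:
  i=0: ✗ (fails at j=1)
  i=1: ✗ (fails at j=1)
  i=2: ✗ (fails at j=2)
  i=3: ✗ (fails at j=3)
  i=4: ✗ (fails at j=4)
Positions where it holds: {} → 0.

0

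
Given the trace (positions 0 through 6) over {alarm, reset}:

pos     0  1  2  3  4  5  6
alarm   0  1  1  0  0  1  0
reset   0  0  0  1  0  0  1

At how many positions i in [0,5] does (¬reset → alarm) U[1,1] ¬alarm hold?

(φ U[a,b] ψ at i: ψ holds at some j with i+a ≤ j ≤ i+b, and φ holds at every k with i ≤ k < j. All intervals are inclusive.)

Evaluate at each i in [0,5]:
  i=0: ✗ (no rhs in [1,1])
  i=1: ✗ (no rhs in [2,2])
  i=2: ✓ (rhs at j=3; lhs holds on [2,2])
  i=3: ✓ (rhs at j=4; lhs holds on [3,3])
  i=4: ✗ (no rhs in [5,5])
  i=5: ✓ (rhs at j=6; lhs holds on [5,5])
Positions where it holds: {2, 3, 5} → 3.

3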